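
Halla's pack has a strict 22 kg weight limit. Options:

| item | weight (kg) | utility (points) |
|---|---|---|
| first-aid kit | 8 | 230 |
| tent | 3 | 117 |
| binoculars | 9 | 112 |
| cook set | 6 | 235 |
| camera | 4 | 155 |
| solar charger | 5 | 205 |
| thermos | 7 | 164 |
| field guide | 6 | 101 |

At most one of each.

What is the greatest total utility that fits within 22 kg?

Density check — solar charger 41.00, cook set 39.17, tent 39.00, camera 38.75 are the best per kg.
Taking the top-ratio items first gives tent + cook set + camera + solar charger for 712 (18 kg).
Replace camera with first-aid kit: the trade gains 75 net, giving 787 at 22 kg.

787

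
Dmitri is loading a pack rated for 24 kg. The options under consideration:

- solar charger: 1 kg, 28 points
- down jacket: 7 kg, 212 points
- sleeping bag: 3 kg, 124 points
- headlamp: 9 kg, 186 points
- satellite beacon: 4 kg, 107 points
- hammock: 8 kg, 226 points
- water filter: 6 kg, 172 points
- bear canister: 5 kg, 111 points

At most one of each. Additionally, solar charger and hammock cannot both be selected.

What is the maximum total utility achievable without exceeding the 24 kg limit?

Density check — sleeping bag 41.33, down jacket 30.29, water filter 28.67 are the best per kg.
Best packing: down jacket + sleeping bag + hammock + water filter — 24 kg, 734 total.

734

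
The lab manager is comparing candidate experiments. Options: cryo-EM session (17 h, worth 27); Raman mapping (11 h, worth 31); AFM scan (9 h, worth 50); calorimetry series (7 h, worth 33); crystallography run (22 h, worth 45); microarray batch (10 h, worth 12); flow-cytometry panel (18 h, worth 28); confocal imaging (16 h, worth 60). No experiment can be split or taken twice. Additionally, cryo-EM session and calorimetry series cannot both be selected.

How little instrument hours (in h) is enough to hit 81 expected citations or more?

Need the lightest bundle worth ≥ 81.
AFM scan + calorimetry series: 83 expected citations at 16 h.
No combination under 16 h hits 81.

16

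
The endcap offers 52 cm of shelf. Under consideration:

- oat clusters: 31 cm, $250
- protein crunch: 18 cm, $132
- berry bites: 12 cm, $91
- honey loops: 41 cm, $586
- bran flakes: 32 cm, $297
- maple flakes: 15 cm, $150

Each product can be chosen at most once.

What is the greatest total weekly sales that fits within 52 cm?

586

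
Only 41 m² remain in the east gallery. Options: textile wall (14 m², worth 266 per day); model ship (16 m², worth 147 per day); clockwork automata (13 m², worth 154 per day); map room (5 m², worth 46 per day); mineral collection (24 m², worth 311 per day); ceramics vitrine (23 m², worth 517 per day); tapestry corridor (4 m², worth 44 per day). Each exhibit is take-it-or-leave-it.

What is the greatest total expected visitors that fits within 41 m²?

827

By expected visitors per m²: ceramics vitrine 22.48, textile wall 19.00, mineral collection 12.96 lead.
Best packing: textile wall + ceramics vitrine + tapestry corridor — 41 m², 827 total.
Nothing else within 41 m² beats 827.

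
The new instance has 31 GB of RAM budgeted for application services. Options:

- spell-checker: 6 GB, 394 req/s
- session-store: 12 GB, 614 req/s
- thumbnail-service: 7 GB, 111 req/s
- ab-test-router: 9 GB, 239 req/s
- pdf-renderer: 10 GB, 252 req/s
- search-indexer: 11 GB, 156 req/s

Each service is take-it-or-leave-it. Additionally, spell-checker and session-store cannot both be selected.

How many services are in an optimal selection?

3

Best achievable throughput is 1105.
For example session-store + ab-test-router + pdf-renderer achieves it, using 31 GB.
Any selection reaching 1105 contains exactly 3 services.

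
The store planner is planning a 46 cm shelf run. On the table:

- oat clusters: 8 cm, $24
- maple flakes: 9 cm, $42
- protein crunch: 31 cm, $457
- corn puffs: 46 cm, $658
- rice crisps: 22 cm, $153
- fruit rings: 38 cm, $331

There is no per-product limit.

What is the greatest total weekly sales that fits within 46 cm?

A density-first pass picks maple flakes + protein crunch — 499 at 40 cm.
Replace maple flakes and protein crunch with corn puffs: the trade gains 159 net, giving 658 at 46 cm.

658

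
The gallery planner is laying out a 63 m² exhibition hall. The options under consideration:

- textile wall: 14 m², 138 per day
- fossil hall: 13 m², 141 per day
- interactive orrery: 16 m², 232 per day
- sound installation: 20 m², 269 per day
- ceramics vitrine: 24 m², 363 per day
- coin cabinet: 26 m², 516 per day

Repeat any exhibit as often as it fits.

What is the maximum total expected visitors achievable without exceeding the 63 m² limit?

Ranking by ratio (expected visitors/m²): coin cabinet 19.85, ceramics vitrine 15.12, interactive orrery 14.50, sound installation 13.45.
Best packing: 2×coin cabinet — 52 m², 1032 total.
No other feasible combination exceeds 1032.

1032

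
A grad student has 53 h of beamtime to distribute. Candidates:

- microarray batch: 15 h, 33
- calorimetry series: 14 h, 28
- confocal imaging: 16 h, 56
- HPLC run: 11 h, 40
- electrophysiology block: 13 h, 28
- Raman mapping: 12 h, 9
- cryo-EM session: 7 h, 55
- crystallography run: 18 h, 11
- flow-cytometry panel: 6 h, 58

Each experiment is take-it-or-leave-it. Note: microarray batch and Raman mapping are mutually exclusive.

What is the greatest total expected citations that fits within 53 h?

Taking confocal imaging + HPLC run + electrophysiology block + cryo-EM session + flow-cytometry panel: 53 h used, 237 in expected citations.
The closest alternative, confocal imaging + HPLC run + Raman mapping + cryo-EM session + flow-cytometry panel, reaches only 218.

237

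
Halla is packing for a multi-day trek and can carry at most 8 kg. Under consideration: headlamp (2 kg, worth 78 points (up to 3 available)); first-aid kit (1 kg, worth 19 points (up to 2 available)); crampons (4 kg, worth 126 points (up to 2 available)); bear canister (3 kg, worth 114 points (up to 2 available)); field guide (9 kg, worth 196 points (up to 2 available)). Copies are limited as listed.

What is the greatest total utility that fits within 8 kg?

306

Ranking by ratio (utility/kg): headlamp 39.00, bear canister 38.00, crampons 31.50, field guide 21.78.
Taking the top-ratio items first gives 3×headlamp + 2×first-aid kit for 272 (8 kg).
The 6 kg tied up in 2×headlamp and 2×first-aid kit is better spent on 2×bear canister — total rises to 306 (8 kg).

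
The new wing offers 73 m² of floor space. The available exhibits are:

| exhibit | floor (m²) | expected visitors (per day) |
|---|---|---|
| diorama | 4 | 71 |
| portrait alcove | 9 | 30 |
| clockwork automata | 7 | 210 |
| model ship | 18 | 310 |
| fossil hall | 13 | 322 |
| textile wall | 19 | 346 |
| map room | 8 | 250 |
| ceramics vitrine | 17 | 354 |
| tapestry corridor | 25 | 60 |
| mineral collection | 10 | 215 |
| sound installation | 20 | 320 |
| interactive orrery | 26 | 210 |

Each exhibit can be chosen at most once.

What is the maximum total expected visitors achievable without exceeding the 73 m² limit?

1661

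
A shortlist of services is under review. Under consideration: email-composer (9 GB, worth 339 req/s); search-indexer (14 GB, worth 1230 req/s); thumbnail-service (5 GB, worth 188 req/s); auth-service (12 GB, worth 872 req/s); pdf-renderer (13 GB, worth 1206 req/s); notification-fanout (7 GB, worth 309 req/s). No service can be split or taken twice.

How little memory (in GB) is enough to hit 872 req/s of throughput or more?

Need the lightest bundle worth ≥ 872.
Taking auth-service gives 872 (≥ 872) for 12 GB.
No combination under 12 GB hits 872.

12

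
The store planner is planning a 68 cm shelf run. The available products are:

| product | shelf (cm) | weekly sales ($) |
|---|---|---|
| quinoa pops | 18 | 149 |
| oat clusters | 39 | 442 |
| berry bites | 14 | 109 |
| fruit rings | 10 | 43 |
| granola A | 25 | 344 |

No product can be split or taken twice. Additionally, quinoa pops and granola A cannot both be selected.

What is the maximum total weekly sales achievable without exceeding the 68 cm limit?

786

By weekly sales per cm: granola A 13.76, oat clusters 11.33, quinoa pops 8.28, berry bites 7.79 lead.
Best packing: oat clusters + granola A — 64 cm, 786 total.
Nothing else feasible within 68 cm beats 786.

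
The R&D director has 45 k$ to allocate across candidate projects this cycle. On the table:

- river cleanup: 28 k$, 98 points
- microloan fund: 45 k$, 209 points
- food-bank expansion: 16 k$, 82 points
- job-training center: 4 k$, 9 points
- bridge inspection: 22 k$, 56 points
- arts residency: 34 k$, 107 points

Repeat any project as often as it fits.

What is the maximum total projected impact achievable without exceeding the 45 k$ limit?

Greedy by ratio would take 2×food-bank expansion + 3×job-training center: 44 k$ used, total 191.
The 44 k$ tied up in 2×food-bank expansion and 3×job-training center is better spent on microloan fund — total rises to 209 (45 k$).

209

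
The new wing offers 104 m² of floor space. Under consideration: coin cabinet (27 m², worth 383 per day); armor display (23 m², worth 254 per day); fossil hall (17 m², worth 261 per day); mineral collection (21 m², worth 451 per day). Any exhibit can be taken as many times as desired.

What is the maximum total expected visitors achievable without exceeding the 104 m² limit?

The ratio ordering already packs tightly: fossil hall + 4×mineral collection, 101 m², 2065.
No other feasible combination exceeds 2065.

2065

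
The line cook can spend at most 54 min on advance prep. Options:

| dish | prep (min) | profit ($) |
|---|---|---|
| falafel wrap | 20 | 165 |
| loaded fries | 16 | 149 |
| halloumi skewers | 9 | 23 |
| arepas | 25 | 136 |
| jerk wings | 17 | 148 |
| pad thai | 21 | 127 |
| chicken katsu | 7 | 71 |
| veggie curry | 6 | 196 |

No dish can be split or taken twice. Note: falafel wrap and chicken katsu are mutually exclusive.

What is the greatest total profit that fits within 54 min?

564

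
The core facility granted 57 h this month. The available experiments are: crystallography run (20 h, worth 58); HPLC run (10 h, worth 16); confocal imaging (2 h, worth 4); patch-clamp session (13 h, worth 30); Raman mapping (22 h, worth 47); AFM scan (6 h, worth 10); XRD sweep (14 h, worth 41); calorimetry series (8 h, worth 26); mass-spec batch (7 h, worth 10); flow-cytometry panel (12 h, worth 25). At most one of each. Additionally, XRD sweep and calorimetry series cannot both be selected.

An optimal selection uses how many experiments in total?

Best achievable expected citations is 146.
crystallography run + Raman mapping + XRD sweep hits 146 at 56 h.
Every optimal selection uses 3 experiments.

3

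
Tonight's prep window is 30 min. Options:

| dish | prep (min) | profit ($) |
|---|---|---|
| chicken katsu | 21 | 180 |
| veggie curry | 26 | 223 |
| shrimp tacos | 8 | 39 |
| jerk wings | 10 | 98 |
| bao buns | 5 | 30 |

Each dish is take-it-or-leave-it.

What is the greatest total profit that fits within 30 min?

Filling by ratio: shrimp tacos + jerk wings + bao buns for 167, with 7 min left unused.
Replace shrimp tacos and jerk wings and bao buns with veggie curry: the trade gains 56 net, giving 223 at 26 min.
Next best is chicken katsu + shrimp tacos at 219 (29 min) — short by 4.

223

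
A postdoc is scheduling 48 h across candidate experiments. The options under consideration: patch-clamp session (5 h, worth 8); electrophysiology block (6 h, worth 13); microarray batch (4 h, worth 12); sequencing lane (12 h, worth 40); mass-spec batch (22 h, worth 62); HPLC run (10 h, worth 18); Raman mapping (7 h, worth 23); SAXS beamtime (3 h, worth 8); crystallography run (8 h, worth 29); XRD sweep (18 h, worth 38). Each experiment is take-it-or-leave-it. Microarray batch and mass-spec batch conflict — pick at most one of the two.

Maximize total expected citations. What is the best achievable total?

144

The ratio heuristic lands on patch-clamp session + electrophysiology block + microarray batch + sequencing lane + Raman mapping + SAXS beamtime + crystallography run (133) but leaves 3 h idle.
Using the slack differently, electrophysiology block + sequencing lane + mass-spec batch + crystallography run comes to 144 at 48 h.
An exhaustive check of the 1024 subsets confirms 144.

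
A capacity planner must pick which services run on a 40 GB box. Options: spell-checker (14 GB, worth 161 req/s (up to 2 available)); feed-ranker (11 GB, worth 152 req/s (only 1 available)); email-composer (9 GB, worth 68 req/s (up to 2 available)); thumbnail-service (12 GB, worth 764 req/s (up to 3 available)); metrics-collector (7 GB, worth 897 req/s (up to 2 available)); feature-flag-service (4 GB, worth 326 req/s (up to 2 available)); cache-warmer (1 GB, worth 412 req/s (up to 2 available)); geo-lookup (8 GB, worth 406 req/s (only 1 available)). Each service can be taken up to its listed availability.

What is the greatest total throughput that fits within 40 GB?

Greedy by ratio would take thumbnail-service + 2×metrics-collector + 2×feature-flag-service + 2×cache-warmer: 36 GB used, total 4034.
Dropping 2×feature-flag-service frees 8 GB; slotting in thumbnail-service (12 GB) lifts the total to 4146 at 40 GB.
Nothing else within 40 GB beats 4146.

4146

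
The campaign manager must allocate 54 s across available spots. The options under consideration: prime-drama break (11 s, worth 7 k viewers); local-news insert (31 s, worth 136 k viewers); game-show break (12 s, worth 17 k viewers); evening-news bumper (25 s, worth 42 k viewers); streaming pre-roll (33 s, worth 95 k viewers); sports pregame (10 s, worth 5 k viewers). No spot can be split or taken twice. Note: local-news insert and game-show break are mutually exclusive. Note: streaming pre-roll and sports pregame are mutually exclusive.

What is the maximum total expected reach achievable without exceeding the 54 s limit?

148

Density check — local-news insert 4.39, streaming pre-roll 2.88, evening-news bumper 1.68 are the best per s.
Prime-drama break + local-news insert + sports pregame uses 52 of the 54 s and totals 148.
Nothing else feasible within 54 s beats 148.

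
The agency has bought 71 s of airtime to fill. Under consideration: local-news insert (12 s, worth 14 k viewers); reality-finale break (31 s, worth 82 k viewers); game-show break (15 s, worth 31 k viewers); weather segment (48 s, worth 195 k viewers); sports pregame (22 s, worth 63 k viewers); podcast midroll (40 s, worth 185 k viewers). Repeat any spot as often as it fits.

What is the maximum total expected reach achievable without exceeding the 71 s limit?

Greedy by ratio would take sports pregame + podcast midroll: 62 s used, total 248.
The 22 s tied up in sports pregame is better spent on reality-finale break — total rises to 267 (71 s).
That's the maximum — no swap from here does better than 267.

267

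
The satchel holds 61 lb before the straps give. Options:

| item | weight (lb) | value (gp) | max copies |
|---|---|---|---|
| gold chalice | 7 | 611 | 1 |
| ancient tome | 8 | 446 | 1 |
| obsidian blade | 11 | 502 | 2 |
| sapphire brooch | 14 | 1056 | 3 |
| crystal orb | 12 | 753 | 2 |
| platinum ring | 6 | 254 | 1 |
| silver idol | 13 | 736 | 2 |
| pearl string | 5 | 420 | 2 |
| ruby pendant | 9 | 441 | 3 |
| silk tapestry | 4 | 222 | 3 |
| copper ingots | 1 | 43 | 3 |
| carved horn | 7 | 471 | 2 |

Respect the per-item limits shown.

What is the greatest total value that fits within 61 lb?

4705

By value per lb: gold chalice 87.29, pearl string 84.00, sapphire brooch 75.43 lead.
The ratio ordering already packs tightly: gold chalice + 3×sapphire brooch + 2×pearl string + 2×copper ingots, 61 lb, 4705.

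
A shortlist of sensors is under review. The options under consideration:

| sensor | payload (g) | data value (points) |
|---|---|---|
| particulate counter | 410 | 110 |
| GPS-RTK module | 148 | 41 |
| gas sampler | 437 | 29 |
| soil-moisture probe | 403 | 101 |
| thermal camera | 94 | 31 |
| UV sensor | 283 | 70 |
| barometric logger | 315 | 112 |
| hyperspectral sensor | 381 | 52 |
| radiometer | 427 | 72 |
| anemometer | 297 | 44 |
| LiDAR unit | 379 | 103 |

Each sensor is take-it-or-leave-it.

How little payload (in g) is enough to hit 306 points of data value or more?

Need the lightest bundle worth ≥ 306.
thermal camera + UV sensor + barometric logger + LiDAR unit reaches 316 using 1071 g.
Any bundle with less than 1071 g falls short of 306.

1071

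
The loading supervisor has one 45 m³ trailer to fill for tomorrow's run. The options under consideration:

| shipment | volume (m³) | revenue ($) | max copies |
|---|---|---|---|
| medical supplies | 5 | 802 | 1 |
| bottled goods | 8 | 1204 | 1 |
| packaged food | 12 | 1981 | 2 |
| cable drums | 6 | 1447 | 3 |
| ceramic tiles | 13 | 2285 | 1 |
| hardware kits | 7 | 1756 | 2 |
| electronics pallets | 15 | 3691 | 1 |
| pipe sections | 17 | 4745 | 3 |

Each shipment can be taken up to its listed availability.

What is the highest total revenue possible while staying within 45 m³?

Taking the top-ratio shipments first gives hardware kits + 2×pipe sections for 11246 (41 m³).
Replace hardware kits with medical supplies + cable drums: the trade gains 493 net, giving 11739 at 45 m³.

11739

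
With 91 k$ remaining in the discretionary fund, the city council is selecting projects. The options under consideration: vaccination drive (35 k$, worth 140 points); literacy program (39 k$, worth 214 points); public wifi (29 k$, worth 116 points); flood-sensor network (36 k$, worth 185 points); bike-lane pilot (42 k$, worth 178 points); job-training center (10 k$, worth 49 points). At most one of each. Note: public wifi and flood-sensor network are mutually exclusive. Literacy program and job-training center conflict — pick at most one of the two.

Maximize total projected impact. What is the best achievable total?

Best packing: flood-sensor network + bike-lane pilot + job-training center — 88 k$, 412 total.
Runner-up literacy program + flood-sensor network tops out at 399.

412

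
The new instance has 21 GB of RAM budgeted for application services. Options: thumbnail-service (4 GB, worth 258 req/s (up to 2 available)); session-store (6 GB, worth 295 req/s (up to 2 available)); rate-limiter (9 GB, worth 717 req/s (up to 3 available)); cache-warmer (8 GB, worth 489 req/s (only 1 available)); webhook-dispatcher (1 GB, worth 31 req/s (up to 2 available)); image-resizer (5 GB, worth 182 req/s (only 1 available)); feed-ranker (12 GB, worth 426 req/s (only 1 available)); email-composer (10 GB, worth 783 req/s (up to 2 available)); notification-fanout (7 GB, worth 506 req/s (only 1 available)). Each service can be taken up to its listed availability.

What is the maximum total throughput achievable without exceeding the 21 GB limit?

1597

The ratio heuristic lands on 2×rate-limiter + 2×webhook-dispatcher (1496) but leaves 1 GB idle.
Replace 2×rate-limiter and webhook-dispatcher with 2×email-composer: the trade gains 101 net, giving 1597 at 21 GB.
Nothing else within 21 GB beats 1597.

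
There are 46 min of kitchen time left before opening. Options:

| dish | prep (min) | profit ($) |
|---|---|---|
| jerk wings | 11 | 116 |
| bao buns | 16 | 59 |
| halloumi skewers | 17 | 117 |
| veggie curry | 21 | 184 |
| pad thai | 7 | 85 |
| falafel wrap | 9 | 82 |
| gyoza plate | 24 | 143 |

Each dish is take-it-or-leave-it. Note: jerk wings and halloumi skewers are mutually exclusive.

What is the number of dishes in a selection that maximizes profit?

Best achievable profit is 386.
For example halloumi skewers + veggie curry + pad thai achieves it, using 45 min.
All optima have 3 dishes.

3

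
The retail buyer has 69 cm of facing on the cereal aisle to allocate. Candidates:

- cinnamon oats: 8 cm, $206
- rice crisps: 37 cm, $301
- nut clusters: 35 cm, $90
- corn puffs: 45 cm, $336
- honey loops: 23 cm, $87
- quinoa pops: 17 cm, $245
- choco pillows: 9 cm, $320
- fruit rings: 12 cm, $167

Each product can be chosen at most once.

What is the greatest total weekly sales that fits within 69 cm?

Best packing: cinnamon oats + honey loops + quinoa pops + choco pillows + fruit rings — 69 cm, 1025 total.
Next best is cinnamon oats + rice crisps + choco pillows + fruit rings at 994 (66 cm) — short by 31.

1025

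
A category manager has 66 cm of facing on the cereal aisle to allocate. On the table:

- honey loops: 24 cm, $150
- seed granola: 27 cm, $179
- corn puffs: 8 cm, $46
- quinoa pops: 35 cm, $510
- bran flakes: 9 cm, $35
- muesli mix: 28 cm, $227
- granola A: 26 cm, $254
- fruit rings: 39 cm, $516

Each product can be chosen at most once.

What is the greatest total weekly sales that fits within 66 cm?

By weekly sales per cm: quinoa pops 14.57, fruit rings 13.23, granola A 9.77 lead.
Filling by ratio: quinoa pops + granola A for 764, with 5 cm left unused.
Replace quinoa pops with fruit rings: the trade gains 6 net, giving 770 at 65 cm.
Next best is quinoa pops + granola A at 764 (61 cm) — short by 6.

770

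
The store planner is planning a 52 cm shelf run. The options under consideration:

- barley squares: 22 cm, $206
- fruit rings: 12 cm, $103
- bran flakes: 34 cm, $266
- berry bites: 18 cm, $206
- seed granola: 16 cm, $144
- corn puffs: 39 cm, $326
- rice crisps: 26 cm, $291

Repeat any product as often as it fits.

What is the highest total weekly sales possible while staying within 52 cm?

582

Density check — berry bites 11.44, rice crisps 11.19, barley squares 9.36, seed granola 9.00 are the best per cm.
Greedy by ratio would take 2×berry bites + seed granola: 52 cm used, total 556.
Replace 2×berry bites and seed granola with 2×rice crisps: the trade gains 26 net, giving 582 at 52 cm.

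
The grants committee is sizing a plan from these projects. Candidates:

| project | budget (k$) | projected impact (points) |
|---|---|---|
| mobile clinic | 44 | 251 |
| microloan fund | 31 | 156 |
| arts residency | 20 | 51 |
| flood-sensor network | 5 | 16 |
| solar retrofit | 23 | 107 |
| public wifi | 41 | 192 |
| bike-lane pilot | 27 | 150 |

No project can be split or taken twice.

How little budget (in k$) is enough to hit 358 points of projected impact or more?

67

Look for the lowest-budget combination reaching 358.
Taking mobile clinic + solar retrofit gives 358 (≥ 358) for 67 k$.
No combination under 67 k$ hits 358.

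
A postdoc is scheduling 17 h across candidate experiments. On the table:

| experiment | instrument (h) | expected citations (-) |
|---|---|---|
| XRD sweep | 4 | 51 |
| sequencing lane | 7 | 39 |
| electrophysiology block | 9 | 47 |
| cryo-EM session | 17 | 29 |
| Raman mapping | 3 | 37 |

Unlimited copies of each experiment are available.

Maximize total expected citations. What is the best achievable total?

213

The ratio heuristic lands on 4×XRD sweep (204) but leaves 1 h idle.
The 8 h tied up in 2×XRD sweep is better spent on 3×Raman mapping — total rises to 213 (17 h).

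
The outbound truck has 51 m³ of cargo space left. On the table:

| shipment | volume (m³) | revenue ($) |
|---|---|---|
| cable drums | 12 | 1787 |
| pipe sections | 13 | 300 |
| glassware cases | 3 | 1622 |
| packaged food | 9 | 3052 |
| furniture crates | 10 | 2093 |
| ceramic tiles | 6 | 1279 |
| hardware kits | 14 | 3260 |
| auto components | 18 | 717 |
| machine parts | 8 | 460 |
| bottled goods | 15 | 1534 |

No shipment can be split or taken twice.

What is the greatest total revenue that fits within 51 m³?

Ranking by ratio (revenue/m³): glassware cases 540.67, packaged food 339.11, hardware kits 232.86, ceramic tiles 213.17.
Filling by ratio: glassware cases + packaged food + furniture crates + ceramic tiles + hardware kits + machine parts for 11766, with 1 m³ left unused.
Dropping ceramic tiles and machine parts frees 14 m³; slotting in cable drums (12 m³) lifts the total to 11814 at 48 m³.
An exhaustive check of the 1024 subsets confirms 11814.

11814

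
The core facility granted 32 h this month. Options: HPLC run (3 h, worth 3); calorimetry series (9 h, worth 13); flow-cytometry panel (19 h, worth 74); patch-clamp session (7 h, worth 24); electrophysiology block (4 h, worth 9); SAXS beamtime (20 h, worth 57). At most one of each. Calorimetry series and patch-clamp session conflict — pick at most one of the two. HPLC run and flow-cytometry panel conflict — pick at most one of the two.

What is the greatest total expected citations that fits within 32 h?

Density check — flow-cytometry panel 3.89, patch-clamp session 3.43, SAXS beamtime 2.85, electrophysiology block 2.25 are the best per h.
Taking flow-cytometry panel + patch-clamp session + electrophysiology block: 30 h used, 107 in expected citations.
Runner-up flow-cytometry panel + patch-clamp session tops out at 98.

107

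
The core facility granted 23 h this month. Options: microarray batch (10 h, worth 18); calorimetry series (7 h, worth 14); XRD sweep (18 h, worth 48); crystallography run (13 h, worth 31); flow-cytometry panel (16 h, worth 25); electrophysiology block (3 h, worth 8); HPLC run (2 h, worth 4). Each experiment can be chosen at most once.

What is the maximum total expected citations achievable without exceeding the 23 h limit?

60

The ratio ordering already packs tightly: XRD sweep + electrophysiology block + HPLC run, 23 h, 60.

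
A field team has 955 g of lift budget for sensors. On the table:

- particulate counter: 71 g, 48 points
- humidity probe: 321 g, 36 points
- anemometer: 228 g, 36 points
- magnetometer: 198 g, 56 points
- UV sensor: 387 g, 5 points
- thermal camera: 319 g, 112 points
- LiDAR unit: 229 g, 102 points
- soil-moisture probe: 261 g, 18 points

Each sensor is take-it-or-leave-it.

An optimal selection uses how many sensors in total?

4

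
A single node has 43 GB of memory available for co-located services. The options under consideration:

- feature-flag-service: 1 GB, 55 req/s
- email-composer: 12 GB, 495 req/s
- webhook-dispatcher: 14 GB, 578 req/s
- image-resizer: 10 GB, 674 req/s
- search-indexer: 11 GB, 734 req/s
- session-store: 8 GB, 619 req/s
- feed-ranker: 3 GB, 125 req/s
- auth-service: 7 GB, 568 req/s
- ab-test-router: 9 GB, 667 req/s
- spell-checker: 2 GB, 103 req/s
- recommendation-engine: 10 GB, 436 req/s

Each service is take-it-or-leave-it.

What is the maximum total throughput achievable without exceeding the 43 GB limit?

Taking the top-ratio services first gives feature-flag-service + image-resizer + session-store + feed-ranker + auth-service + ab-test-router + spell-checker for 2811 (40 GB).
Dropping session-store frees 8 GB; slotting in search-indexer (11 GB) lifts the total to 2926 at 43 GB.
Runner-up image-resizer + search-indexer + session-store + feed-ranker + ab-test-router + spell-checker tops out at 2922.

2926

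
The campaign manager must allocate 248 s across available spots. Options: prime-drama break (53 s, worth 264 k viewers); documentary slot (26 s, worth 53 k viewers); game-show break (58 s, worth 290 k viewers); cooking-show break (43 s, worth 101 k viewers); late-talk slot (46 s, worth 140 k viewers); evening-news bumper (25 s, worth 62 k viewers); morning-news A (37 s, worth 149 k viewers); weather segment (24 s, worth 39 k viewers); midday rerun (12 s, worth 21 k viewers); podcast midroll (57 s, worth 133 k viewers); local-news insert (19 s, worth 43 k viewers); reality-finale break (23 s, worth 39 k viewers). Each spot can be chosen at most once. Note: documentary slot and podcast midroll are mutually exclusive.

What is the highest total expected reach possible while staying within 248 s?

Ranking by ratio (expected reach/s): game-show break 5.00, prime-drama break 4.98, morning-news A 4.03.
A density-first pass picks prime-drama break + game-show break + late-talk slot + evening-news bumper + morning-news A + local-news insert — 948 at 238 s.
Dropping local-news insert frees 19 s; slotting in documentary slot (26 s) lifts the total to 958 at 245 s.
Runner-up prime-drama break + game-show break + late-talk slot + evening-news bumper + morning-news A + local-news insert tops out at 948.

958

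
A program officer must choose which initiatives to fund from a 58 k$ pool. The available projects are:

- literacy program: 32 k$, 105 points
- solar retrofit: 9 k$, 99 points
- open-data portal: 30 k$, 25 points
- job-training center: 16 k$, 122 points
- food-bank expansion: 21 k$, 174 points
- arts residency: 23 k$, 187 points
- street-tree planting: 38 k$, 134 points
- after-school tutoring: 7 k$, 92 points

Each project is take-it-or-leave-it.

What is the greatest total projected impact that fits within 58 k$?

Ranking by ratio (projected impact/k$): after-school tutoring 13.14, solar retrofit 11.00, food-bank expansion 8.29.
Greedy by ratio would take solar retrofit + job-training center + food-bank expansion + after-school tutoring: 53 k$ used, total 487.
Replace food-bank expansion with arts residency: the trade gains 13 net, giving 500 at 55 k$.
Next best is solar retrofit + job-training center + food-bank expansion + after-school tutoring at 487 (53 k$) — short by 13.

500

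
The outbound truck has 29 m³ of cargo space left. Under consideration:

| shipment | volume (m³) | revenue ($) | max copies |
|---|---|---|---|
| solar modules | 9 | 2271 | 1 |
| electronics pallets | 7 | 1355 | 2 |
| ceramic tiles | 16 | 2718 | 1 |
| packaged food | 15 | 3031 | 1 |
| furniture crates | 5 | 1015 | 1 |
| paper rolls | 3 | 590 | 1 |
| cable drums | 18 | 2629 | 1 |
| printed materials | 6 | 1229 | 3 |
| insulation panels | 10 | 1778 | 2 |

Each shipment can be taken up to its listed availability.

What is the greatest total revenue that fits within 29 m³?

Ranking by ratio (revenue/m³): solar modules 252.33, printed materials 204.83, furniture crates 203.00, packaged food 202.07.
A density-first pass picks solar modules + 3×printed materials — 5958 at 27 m³.
Dropping printed materials frees 6 m³; slotting in furniture crates + paper rolls (8 m³) lifts the total to 6334 at 29 m³.

6334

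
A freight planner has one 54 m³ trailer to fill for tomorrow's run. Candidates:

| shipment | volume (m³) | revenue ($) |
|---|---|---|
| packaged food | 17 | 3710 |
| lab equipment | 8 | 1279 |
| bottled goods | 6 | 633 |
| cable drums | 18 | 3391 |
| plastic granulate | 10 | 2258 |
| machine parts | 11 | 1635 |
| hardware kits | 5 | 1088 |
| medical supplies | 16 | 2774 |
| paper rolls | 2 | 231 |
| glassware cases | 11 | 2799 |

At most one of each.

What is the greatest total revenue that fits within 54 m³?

11541

Ranking by ratio (revenue/m³): glassware cases 254.45, plastic granulate 225.80, packaged food 218.24.
Taking the top-ratio shipments first gives packaged food + lab equipment + plastic granulate + hardware kits + paper rolls + glassware cases for 11365 (53 m³).
Dropping lab equipment and hardware kits and paper rolls frees 15 m³; slotting in medical supplies (16 m³) lifts the total to 11541 at 54 m³.
Every other selection either busts 54 m³ or fails to beat 11541.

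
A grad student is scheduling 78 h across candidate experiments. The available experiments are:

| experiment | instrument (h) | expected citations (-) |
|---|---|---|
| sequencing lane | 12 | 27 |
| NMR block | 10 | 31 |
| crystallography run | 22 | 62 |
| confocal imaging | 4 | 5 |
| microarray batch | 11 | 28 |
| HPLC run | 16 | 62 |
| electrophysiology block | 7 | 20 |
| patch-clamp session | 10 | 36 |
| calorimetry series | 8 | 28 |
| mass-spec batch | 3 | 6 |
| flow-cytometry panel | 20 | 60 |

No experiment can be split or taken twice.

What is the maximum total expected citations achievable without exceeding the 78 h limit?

251

Greedy by ratio would take NMR block + confocal imaging + HPLC run + electrophysiology block + patch-clamp session + calorimetry series + mass-spec batch + flow-cytometry panel: 78 h used, total 248.
But NMR block + crystallography run + HPLC run + patch-clamp session + flow-cytometry panel fits in 78 h and reaches 251.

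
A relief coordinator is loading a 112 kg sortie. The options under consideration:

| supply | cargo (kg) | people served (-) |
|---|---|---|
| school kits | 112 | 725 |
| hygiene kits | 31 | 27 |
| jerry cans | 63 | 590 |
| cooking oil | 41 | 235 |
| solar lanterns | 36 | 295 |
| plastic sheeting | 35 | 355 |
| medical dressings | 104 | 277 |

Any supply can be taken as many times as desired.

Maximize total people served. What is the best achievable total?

1065

Ranking by ratio (people served/kg): plastic sheeting 10.14, jerry cans 9.37, solar lanterns 8.19, school kits 6.47.
3×plastic sheeting uses 105 of the 112 kg and totals 1065.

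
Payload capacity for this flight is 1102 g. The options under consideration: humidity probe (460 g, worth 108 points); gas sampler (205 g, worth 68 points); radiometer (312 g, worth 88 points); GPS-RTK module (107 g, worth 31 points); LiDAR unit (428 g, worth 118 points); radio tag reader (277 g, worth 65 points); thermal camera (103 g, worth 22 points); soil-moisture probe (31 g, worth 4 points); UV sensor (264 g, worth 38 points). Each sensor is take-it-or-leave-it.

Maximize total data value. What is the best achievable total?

Ranking by ratio (data value/g): gas sampler 0.33, GPS-RTK module 0.29, radiometer 0.28.
Taking gas sampler + radiometer + GPS-RTK module + LiDAR unit + soil-moisture probe: 1083 g used, 309 in data value.
No other feasible combination exceeds 309.

309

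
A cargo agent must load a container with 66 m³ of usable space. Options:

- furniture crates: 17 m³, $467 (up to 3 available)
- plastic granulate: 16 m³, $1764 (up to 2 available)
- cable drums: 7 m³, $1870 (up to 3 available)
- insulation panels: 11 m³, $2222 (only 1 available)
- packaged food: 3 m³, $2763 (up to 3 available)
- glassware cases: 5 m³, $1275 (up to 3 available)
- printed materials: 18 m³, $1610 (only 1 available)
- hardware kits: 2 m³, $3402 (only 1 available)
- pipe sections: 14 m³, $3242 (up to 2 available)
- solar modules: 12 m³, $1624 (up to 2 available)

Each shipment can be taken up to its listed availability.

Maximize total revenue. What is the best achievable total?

A density-first pass picks 3×cable drums + 3×packaged food + 3×glassware cases + hardware kits + pipe sections — 24368 at 61 m³.
Dropping 2×glassware cases frees 10 m³; slotting in pipe sections (14 m³) lifts the total to 25060 at 65 m³.
That's the maximum — no swap from here does better than 25060.

25060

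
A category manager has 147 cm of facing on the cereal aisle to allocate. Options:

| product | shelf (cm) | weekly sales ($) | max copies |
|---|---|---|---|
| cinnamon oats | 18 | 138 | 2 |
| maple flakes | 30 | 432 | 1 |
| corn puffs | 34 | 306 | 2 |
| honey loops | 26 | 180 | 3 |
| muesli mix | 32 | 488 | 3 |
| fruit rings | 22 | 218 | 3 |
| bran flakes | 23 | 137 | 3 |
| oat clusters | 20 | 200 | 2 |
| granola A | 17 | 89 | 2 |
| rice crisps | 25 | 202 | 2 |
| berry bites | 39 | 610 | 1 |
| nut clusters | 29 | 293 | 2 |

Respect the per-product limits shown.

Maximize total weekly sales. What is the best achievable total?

2096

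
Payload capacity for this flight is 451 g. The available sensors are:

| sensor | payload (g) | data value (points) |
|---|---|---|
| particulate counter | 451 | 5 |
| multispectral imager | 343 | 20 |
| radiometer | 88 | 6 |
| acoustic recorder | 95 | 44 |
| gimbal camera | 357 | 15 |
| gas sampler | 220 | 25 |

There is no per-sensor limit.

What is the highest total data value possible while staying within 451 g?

176

Ranking by ratio (data value/g): acoustic recorder 0.46, gas sampler 0.11, radiometer 0.07, multispectral imager 0.06.
4×acoustic recorder uses 380 of the 451 g and totals 176.
No other feasible combination exceeds 176.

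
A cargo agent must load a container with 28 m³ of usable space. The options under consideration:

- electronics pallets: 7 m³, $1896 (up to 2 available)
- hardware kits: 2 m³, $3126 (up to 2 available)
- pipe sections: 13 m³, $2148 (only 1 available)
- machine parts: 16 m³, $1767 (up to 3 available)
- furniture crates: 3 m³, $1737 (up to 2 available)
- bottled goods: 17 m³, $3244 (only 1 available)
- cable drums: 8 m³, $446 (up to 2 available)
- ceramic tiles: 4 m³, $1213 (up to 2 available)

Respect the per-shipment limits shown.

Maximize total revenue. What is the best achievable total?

Density check — hardware kits 1563.00, furniture crates 579.00, ceramic tiles 303.25, electronics pallets 270.86 are the best per m³.
Filling by ratio: electronics pallets + 2×hardware kits + 2×furniture crates + 2×ceramic tiles for 14048, with 3 m³ left unused.
The 4 m³ tied up in ceramic tiles is better spent on electronics pallets — total rises to 14731 (28 m³).

14731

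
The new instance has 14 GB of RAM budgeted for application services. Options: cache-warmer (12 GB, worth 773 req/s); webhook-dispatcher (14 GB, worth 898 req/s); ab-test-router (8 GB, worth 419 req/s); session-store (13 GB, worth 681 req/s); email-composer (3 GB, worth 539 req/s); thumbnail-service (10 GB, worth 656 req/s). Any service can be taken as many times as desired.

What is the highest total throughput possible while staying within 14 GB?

Ranking by ratio (throughput/GB): email-composer 179.67, thumbnail-service 65.60, cache-warmer 64.42, webhook-dispatcher 64.14.
Best packing: 4×email-composer — 12 GB, 2156 total.
No other feasible combination exceeds 2156.

2156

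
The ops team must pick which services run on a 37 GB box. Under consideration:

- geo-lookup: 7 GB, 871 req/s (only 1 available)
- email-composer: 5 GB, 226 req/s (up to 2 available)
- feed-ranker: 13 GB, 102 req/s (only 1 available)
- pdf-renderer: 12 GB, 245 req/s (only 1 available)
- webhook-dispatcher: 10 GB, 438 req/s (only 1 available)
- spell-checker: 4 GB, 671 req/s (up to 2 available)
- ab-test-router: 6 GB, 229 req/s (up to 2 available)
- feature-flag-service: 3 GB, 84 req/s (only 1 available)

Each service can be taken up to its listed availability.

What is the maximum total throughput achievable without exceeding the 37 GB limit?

3123

Filling by ratio: geo-lookup + 2×email-composer + webhook-dispatcher + 2×spell-checker for 3103, with 2 GB left unused.
The 10 GB tied up in webhook-dispatcher is better spent on 2×ab-test-router — total rises to 3123 (37 GB).
No other feasible combination exceeds 3123.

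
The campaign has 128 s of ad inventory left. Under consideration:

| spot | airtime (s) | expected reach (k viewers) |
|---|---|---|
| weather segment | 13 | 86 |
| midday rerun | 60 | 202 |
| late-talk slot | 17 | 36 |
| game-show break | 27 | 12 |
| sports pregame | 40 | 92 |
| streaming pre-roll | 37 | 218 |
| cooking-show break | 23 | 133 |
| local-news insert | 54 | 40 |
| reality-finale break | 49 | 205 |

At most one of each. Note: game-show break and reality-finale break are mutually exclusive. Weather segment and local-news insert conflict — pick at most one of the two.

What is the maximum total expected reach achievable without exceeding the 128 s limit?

Best packing: weather segment + streaming pre-roll + cooking-show break + reality-finale break — 122 s, 642 total.
Runner-up late-talk slot + streaming pre-roll + cooking-show break + reality-finale break tops out at 592.

642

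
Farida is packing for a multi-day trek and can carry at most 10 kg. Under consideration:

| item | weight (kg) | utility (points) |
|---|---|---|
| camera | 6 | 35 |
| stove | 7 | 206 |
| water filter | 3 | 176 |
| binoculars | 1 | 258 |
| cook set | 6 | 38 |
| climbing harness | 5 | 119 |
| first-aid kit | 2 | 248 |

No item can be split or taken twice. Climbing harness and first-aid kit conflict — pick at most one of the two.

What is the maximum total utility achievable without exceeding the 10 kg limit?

712

Taking the top-ratio items first gives water filter + binoculars + first-aid kit for 682 (6 kg).
Dropping water filter frees 3 kg; slotting in stove (7 kg) lifts the total to 712 at 10 kg.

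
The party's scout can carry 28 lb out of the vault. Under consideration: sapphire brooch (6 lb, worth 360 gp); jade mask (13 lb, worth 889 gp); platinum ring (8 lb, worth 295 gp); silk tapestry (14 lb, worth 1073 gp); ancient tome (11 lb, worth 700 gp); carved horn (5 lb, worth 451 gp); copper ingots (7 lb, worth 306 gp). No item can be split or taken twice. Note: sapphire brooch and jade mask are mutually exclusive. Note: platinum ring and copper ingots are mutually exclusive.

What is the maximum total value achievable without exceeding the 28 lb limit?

1962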